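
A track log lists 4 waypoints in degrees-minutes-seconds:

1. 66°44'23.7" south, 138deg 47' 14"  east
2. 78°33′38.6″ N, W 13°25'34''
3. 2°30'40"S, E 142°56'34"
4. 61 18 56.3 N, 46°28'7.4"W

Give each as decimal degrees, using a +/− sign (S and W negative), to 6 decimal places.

1. -66.739917, 138.787222
2. 78.560722, -13.426111
3. -2.511111, 142.942778
4. 61.315639, -46.468722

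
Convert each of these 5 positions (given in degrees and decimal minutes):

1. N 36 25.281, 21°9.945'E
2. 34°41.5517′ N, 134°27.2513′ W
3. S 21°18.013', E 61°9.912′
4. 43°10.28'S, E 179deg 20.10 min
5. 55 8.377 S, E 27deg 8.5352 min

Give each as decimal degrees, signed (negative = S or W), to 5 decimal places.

1. 36.42135, 21.16575
2. 34.69253, -134.45419
3. -21.30022, 61.16520
4. -43.17133, 179.33500
5. -55.13962, 27.14225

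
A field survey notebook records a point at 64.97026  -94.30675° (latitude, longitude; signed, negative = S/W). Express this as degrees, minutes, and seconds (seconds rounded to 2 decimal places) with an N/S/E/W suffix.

64°58′12.94″ N, 94°18′24.30″ W

Lat: 0.970260° → 58.21560′; 0.21560 × 60 = 12.9360″
Longitude is negative → W; |value| = 94.306750
Longitude: 0.306750° → 18.40500′; 0.40500 × 60 = 24.3000″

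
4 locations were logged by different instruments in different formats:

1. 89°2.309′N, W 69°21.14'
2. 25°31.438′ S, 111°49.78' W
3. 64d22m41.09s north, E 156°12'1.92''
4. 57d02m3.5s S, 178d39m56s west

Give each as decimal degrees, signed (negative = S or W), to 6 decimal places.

1. 89.038483, -69.352333
2. -25.523967, -111.829667
3. 64.378081, 156.200533
4. -57.034306, -178.665556

Point 1:
  Lat: 89 + 2.309/60 = 89.0384833
  N ⇒ keep positive
  Longitude: 21.14′ = 0.352333°; total 69.3523333
  hemisphere W, so the sign is −
Point 2:
  Lat: 31.438′ = 0.523967°; total 25.5239667
  S → negative
  Longitude: 49.78′ = 0.829667°; total 111.8296667
  hemisphere W, so the sign is −
Point 3:
  Lat: 22′ + 41.09″ = 22.68483′; 64 + 22.68483/60 = 64.3780806
  N → positive
  Longitude: 156 + 12/60 + 1.92/3600 = 156.2005333
  E → positive
Point 4:
  Lat: 57 + 2/60 + 3.5/3600 = 57.0343056
  S ⇒ negate
  λ: 39′ + 56″ = 39.93333′; 178 + 39.93333/60 = 178.6655556
  hemisphere W, so the sign is −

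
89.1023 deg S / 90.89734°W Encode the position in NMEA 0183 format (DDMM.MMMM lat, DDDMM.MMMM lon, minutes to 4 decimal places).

φ: 89° + 0.102300 × 60 = 89° 6.138000′
Longitude: 90° + 0.897340 × 60 = 90° 53.840400′

8906.1380,S / 09053.8404,W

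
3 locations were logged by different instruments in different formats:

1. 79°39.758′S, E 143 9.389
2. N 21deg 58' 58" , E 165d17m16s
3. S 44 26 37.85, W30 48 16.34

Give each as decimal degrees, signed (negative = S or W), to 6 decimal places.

1. -79.662633, 143.156483
2. 21.982778, 165.287778
3. -44.443847, -30.804539

Point 1:
  Latitude: 39.758′ = 0.662633°; total 79.6626333
  S → negative
  Longitude: 9.389′ = 0.156483°; total 143.1564833
  E → positive
Point 2:
  φ: 21 + 58/60 + 58/3600 = 21.9827778
  N ⇒ keep positive
  Longitude: 17′ + 16″ = 17.26667′; 165 + 17.26667/60 = 165.2877778
  E ⇒ keep positive
Point 3:
  Lat: 26′ + 37.85″ = 26.63083′; 44 + 26.63083/60 = 44.4438472
  hemisphere S, so the sign is −
  Lon: 30° + 48/60 + 16.34/3600 = 30 + 0.800000 + 0.004539 = 30.8045389
  hemisphere W, so the sign is −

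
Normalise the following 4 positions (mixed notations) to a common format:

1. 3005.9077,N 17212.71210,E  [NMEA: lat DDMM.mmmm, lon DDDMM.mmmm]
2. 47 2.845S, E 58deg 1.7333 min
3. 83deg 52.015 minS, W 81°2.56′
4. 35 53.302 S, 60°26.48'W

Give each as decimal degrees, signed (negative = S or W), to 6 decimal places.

Point 1:
  Lat: degrees = first 2 digits = 30, minutes = 5.9077; 30 + 5.9077/60 = 30.0984617
  N ⇒ keep positive
  Lon: split at 3 digits → 172° and 12.7121′; 172 + 12.7121/60 = 172.2118683
  E → positive
Point 2:
  φ: 47 + 2.845/60 = 47.0474167
  S → negative
  Lon: 1.7333′ = 0.028888°; total 58.0288883
  E ⇒ keep positive
Point 3:
  φ: 83 + 52.015/60 = 83.8669167
  S ⇒ negate
  λ: 81 + 2.56/60 = 81.0426667
  hemisphere W, so the sign is −
Point 4:
  Lat: 35 + 53.302/60 = 35.8883667
  S → negative
  Lon: 60 + 26.48/60 = 60.4413333
  W → negative

1. 30.098462, 172.211868
2. -47.047417, 58.028888
3. -83.866917, -81.042667
4. -35.888367, -60.441333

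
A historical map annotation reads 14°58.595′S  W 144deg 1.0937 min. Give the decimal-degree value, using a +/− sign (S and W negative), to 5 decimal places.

φ: 14 + 58.595/60 = 14.976583
S ⇒ negate
λ: 144 + 1.0937/60 = 144.018228
W → negative

-14.97658, -144.01823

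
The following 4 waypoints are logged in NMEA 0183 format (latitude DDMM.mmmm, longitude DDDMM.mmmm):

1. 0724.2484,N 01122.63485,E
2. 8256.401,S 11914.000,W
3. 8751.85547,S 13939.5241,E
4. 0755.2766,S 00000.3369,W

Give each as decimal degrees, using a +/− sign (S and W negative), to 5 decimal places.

1. 7.40414, 11.37725
2. -82.94002, -119.23333
3. -87.86426, 139.65874
4. -7.92128, -0.00562

Point 1:
  Latitude: split at 2 digits → 07° and 24.2484′; 7 + 24.2484/60 = 7.404140
  N ⇒ keep positive
  λ: degrees = first 3 digits = 11, minutes = 22.63485; 11 + 22.63485/60 = 11.377248
  E ⇒ keep positive
Point 2:
  Latitude: split at 2 digits → 82° and 56.401′; 82 + 56.401/60 = 82.940017
  S → negative
  Longitude: split at 3 digits → 119° and 14′; 119 + 14/60 = 119.233333
  W → negative
Point 3:
  Latitude: degrees = first 2 digits = 87, minutes = 51.85547; 87 + 51.85547/60 = 87.864258
  S → negative
  Lon: split at 3 digits → 139° and 39.5241′; 139 + 39.5241/60 = 139.658735
  E → positive
Point 4:
  φ: degrees = first 2 digits = 7, minutes = 55.2766; 7 + 55.2766/60 = 7.921277
  hemisphere S, so the sign is −
  λ: degrees = first 3 digits = 0, minutes = 0.3369; 0 + 0.3369/60 = 0.005615
  W → negative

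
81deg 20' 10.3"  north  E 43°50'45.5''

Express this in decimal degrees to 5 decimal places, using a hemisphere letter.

Lat: 81 + 20/60 + 10.3/3600 = 81.336194
λ: 43° + 50/60 + 45.5/3600 = 43 + 0.833333 + 0.012639 = 43.845972

81.33619° N, 43.84597° E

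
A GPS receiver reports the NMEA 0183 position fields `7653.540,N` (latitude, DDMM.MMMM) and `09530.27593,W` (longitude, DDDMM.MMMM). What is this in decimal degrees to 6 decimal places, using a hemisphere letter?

76.892333° N, 95.504599° W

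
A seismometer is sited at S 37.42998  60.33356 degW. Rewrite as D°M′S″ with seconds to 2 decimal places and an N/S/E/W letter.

37°25′47.93″ S, 60°20′0.82″ W

Latitude: 0.429980° → 25.79880′; 0.79880 × 60 = 47.9280″
Lon: 0.333560° → 20.01360′; 0.01360 × 60 = 0.8160″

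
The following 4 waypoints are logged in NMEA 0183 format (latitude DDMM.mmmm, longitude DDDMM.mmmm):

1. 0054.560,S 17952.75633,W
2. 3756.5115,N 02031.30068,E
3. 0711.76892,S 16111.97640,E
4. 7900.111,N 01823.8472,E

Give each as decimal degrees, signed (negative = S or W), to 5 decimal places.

1. -0.90933, -179.87927
2. 37.94186, 20.52168
3. -7.19615, 161.19961
4. 79.00185, 18.39745

Point 1:
  φ: degrees = first 2 digits = 0, minutes = 54.56; 0 + 54.56/60 = 0.909333
  S ⇒ negate
  Lon: split at 3 digits → 179° and 52.75633′; 179 + 52.75633/60 = 179.879272
  W ⇒ negate
Point 2:
  φ: degrees = first 2 digits = 37, minutes = 56.5115; 37 + 56.5115/60 = 37.941858
  N ⇒ keep positive
  λ: degrees = first 3 digits = 20, minutes = 31.30068; 20 + 31.30068/60 = 20.521678
  E ⇒ keep positive
Point 3:
  φ: degrees = first 2 digits = 7, minutes = 11.76892; 7 + 11.76892/60 = 7.196149
  S → negative
  Longitude: degrees = first 3 digits = 161, minutes = 11.9764; 161 + 11.9764/60 = 161.199607
  E ⇒ keep positive
Point 4:
  Lat: split at 2 digits → 79° and 0.111′; 79 + 0.111/60 = 79.001850
  N → positive
  λ: split at 3 digits → 018° and 23.8472′; 18 + 23.8472/60 = 18.397453
  E → positive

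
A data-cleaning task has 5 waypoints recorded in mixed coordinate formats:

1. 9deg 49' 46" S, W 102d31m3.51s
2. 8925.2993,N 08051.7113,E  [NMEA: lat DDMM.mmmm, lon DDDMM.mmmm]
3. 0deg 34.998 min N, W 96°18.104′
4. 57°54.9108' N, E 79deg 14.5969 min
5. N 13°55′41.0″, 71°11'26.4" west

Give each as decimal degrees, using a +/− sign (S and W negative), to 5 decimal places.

Point 1:
  Lat: 49′ + 46″ = 49.76667′; 9 + 49.76667/60 = 9.829444
  S ⇒ negate
  λ: 31′ + 3.51″ = 31.05850′; 102 + 31.05850/60 = 102.517642
  W → negative
Point 2:
  φ: split at 2 digits → 89° and 25.2993′; 89 + 25.2993/60 = 89.421655
  N → positive
  λ: degrees = first 3 digits = 80, minutes = 51.7113; 80 + 51.7113/60 = 80.861855
  E → positive
Point 3:
  Latitude: 0 + 34.998/60 = 0.583300
  N → positive
  Longitude: 96 + 18.104/60 = 96.301733
  hemisphere W, so the sign is −
Point 4:
  Lat: 54.9108′ = 0.915180°; total 57.915180
  N → positive
  Longitude: 14.5969′ = 0.243282°; total 79.243282
  E → positive
Point 5:
  φ: 55′ + 41″ = 55.68333′; 13 + 55.68333/60 = 13.928056
  N → positive
  Longitude: 71° + 11/60 + 26.4/3600 = 71 + 0.183333 + 0.007333 = 71.190667
  hemisphere W, so the sign is −

1. -9.82944, -102.51764
2. 89.42166, 80.86186
3. 0.58330, -96.30173
4. 57.91518, 79.24328
5. 13.92806, -71.19067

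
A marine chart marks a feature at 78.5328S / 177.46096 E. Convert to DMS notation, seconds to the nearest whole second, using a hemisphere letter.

78°31′58″ S, 177°27′39″ E

Latitude: whole degrees 78; 31.96800′ → 31′ and 58.08″
λ: 0.460960 × 60 = 27.65760′ → 27′, remainder × 60 = 39.46″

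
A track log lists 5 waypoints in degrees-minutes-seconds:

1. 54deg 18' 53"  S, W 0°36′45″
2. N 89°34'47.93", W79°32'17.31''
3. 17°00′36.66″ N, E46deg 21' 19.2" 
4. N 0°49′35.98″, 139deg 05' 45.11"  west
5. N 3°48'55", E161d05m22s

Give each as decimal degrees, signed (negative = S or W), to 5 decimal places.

Point 1:
  φ: 54° + 18/60 + 53/3600 = 54 + 0.300000 + 0.014722 = 54.314722
  S ⇒ negate
  λ: 36′ + 45″ = 36.75000′; 0 + 36.75000/60 = 0.612500
  W → negative
Point 2:
  Latitude: 34′ + 47.93″ = 34.79883′; 89 + 34.79883/60 = 89.579981
  N → positive
  λ: 79 + 32/60 + 17.31/3600 = 79.538142
  W ⇒ negate
Point 3:
  Lat: 0′ + 36.66″ = 0.61100′; 17 + 0.61100/60 = 17.010183
  N ⇒ keep positive
  λ: 21′ + 19.2″ = 21.32000′; 46 + 21.32000/60 = 46.355333
  E → positive
Point 4:
  Latitude: 0° + 49/60 + 35.98/3600 = 0 + 0.816667 + 0.009994 = 0.826661
  N ⇒ keep positive
  Lon: 5′ + 45.11″ = 5.75183′; 139 + 5.75183/60 = 139.095864
  hemisphere W, so the sign is −
Point 5:
  Latitude: 3 + 48/60 + 55/3600 = 3.815278
  N ⇒ keep positive
  λ: 5′ + 22″ = 5.36667′; 161 + 5.36667/60 = 161.089444
  E ⇒ keep positive

1. -54.31472, -0.61250
2. 89.57998, -79.53814
3. 17.01018, 46.35533
4. 0.82666, -139.09586
5. 3.81528, 161.08944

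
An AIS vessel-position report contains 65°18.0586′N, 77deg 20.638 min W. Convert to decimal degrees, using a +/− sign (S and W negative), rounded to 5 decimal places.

φ: 18.0586′ = 0.300977°; total 65.300977
N → positive
Longitude: 77 + 20.638/60 = 77.343967
hemisphere W, so the sign is −

65.30098, -77.34397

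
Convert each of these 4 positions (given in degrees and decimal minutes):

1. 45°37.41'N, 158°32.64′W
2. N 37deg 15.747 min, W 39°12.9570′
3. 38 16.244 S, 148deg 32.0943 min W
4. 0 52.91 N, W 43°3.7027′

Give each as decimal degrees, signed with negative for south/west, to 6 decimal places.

1. 45.623500, -158.544000
2. 37.262450, -39.215950
3. -38.270733, -148.534905
4. 0.881833, -43.061712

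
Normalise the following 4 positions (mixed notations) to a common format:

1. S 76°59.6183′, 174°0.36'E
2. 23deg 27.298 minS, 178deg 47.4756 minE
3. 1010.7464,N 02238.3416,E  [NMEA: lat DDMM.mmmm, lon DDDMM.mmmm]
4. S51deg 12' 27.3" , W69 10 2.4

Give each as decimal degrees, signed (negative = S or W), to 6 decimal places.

Point 1:
  φ: 76 + 59.6183/60 = 76.9936383
  S ⇒ negate
  Longitude: 0.36′ = 0.006000°; total 174.0060000
  E → positive
Point 2:
  Lat: 23 + 27.298/60 = 23.4549667
  S → negative
  Longitude: 47.4756′ = 0.791260°; total 178.7912600
  E ⇒ keep positive
Point 3:
  Latitude: split at 2 digits → 10° and 10.7464′; 10 + 10.7464/60 = 10.1791067
  N ⇒ keep positive
  λ: split at 3 digits → 022° and 38.3416′; 22 + 38.3416/60 = 22.6390267
  E ⇒ keep positive
Point 4:
  Lat: 12′ + 27.3″ = 12.45500′; 51 + 12.45500/60 = 51.2075833
  hemisphere S, so the sign is −
  λ: 69° + 10/60 + 2.4/3600 = 69 + 0.166667 + 0.000667 = 69.1673333
  W ⇒ negate

1. -76.993638, 174.006000
2. -23.454967, 178.791260
3. 10.179107, 22.639027
4. -51.207583, -69.167333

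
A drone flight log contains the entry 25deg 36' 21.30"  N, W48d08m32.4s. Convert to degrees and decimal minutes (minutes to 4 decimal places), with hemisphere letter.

25° 36.3550′ N, 48° 8.5400′ W

Latitude: seconds/60 = 0.35500; minutes = 36 + 0.35500 = 36.355000
Longitude: 8 + 32.4/60 = 8.540000′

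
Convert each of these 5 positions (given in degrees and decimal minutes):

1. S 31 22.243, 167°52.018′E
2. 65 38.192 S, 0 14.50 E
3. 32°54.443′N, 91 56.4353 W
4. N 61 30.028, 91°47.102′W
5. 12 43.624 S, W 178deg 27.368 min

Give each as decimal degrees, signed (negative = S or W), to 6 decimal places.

1. -31.370717, 167.866967
2. -65.636533, 0.241667
3. 32.907383, -91.940588
4. 61.500467, -91.785033
5. -12.727067, -178.456133

Point 1:
  Latitude: 22.243′ = 0.370717°; total 31.3707167
  S ⇒ negate
  Lon: 52.018′ = 0.866967°; total 167.8669667
  E → positive
Point 2:
  Latitude: 65 + 38.192/60 = 65.6365333
  S ⇒ negate
  Lon: 14.5′ = 0.241667°; total 0.2416667
  E → positive
Point 3:
  Latitude: 54.443′ = 0.907383°; total 32.9073833
  N → positive
  Lon: 56.4353′ = 0.940588°; total 91.9405883
  W ⇒ negate
Point 4:
  φ: 61 + 30.028/60 = 61.5004667
  N → positive
  Lon: 91 + 47.102/60 = 91.7850333
  W → negative
Point 5:
  Lat: 43.624′ = 0.727067°; total 12.7270667
  hemisphere S, so the sign is −
  λ: 178 + 27.368/60 = 178.4561333
  W → negative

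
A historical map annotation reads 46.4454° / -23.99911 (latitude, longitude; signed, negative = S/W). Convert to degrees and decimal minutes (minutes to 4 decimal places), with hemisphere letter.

φ: 46° + 0.445400 × 60 = 46° 26.724000′
Longitude is negative → W; |value| = 23.999110
λ: fractional part 0.999110 → 59.946600 minutes

46° 26.7240′ N, 23° 59.9466′ W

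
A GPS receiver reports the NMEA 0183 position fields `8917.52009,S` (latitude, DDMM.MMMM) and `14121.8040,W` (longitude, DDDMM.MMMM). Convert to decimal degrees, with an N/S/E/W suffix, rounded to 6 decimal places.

Lat: degrees = first 2 digits = 89, minutes = 17.52009; 89 + 17.52009/60 = 89.2920015
Longitude: split at 3 digits → 141° and 21.804′; 141 + 21.804/60 = 141.3634000

89.292002° S, 141.363400° W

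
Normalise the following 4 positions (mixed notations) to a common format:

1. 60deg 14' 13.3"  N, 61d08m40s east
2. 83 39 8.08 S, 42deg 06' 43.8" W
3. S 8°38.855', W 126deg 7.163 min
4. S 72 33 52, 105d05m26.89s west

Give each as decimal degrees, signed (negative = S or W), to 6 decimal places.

Point 1:
  Lat: 60 + 14/60 + 13.3/3600 = 60.2370278
  N → positive
  Longitude: 61 + 8/60 + 40/3600 = 61.1444444
  E → positive
Point 2:
  Latitude: 39′ + 8.08″ = 39.13467′; 83 + 39.13467/60 = 83.6522444
  hemisphere S, so the sign is −
  Lon: 6′ + 43.8″ = 6.73000′; 42 + 6.73000/60 = 42.1121667
  W ⇒ negate
Point 3:
  Latitude: 38.855′ = 0.647583°; total 8.6475833
  hemisphere S, so the sign is −
  Lon: 7.163′ = 0.119383°; total 126.1193833
  hemisphere W, so the sign is −
Point 4:
  φ: 72° + 33/60 + 52/3600 = 72 + 0.550000 + 0.014444 = 72.5644444
  hemisphere S, so the sign is −
  Longitude: 105° + 5/60 + 26.89/3600 = 105 + 0.083333 + 0.007469 = 105.0908028
  W ⇒ negate

1. 60.237028, 61.144444
2. -83.652244, -42.112167
3. -8.647583, -126.119383
4. -72.564444, -105.090803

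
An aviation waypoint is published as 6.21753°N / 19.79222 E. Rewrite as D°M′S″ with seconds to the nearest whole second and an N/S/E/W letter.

6°13′3″ N, 19°47′32″ E

Lat: 0.217530° → 13.05180′; 0.05180 × 60 = 3.11″
Longitude: whole degrees 19; 47.53320′ → 47′ and 31.99″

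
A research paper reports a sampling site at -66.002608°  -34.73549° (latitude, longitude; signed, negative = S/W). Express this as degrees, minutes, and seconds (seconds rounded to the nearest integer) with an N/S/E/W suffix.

66°00′9″ S, 34°44′8″ W

Latitude is negative → S; |value| = 66.002608
Lat: 0.002608° → 0.15648′; 0.15648 × 60 = 9.39″
Longitude is negative → W; |value| = 34.735490
λ: whole degrees 34; 44.12940′ → 44′ and 7.76″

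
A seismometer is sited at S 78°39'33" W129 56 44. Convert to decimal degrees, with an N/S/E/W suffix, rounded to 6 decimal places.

φ: 78° + 39/60 + 33/3600 = 78 + 0.650000 + 0.009167 = 78.6591667
λ: 56′ + 44″ = 56.73333′; 129 + 56.73333/60 = 129.9455556

78.659167° S, 129.945556° W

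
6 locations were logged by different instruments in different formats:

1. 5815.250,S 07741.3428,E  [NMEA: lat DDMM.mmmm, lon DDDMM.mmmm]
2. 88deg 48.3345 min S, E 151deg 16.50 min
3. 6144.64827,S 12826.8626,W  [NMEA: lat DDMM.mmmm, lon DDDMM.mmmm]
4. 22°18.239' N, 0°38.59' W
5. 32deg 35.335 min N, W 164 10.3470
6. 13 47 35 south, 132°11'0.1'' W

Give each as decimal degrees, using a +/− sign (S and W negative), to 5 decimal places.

1. -58.25417, 77.68905
2. -88.80558, 151.27500
3. -61.74414, -128.44771
4. 22.30398, -0.64317
5. 32.58892, -164.17245
6. -13.79306, -132.18336

Point 1:
  Latitude: split at 2 digits → 58° and 15.25′; 58 + 15.25/60 = 58.254167
  hemisphere S, so the sign is −
  Lon: degrees = first 3 digits = 77, minutes = 41.3428; 77 + 41.3428/60 = 77.689047
  E ⇒ keep positive
Point 2:
  Lat: 48.3345′ = 0.805575°; total 88.805575
  S → negative
  Longitude: 151 + 16.5/60 = 151.275000
  E ⇒ keep positive
Point 3:
  Lat: split at 2 digits → 61° and 44.64827′; 61 + 44.64827/60 = 61.744138
  S → negative
  Lon: split at 3 digits → 128° and 26.8626′; 128 + 26.8626/60 = 128.447710
  W → negative
Point 4:
  φ: 18.239′ = 0.303983°; total 22.303983
  N ⇒ keep positive
  λ: 38.59′ = 0.643167°; total 0.643167
  hemisphere W, so the sign is −
Point 5:
  φ: 32 + 35.335/60 = 32.588917
  N ⇒ keep positive
  Lon: 10.347′ = 0.172450°; total 164.172450
  hemisphere W, so the sign is −
Point 6:
  Latitude: 13 + 47/60 + 35/3600 = 13.793056
  hemisphere S, so the sign is −
  Lon: 132° + 11/60 + 0.1/3600 = 132 + 0.183333 + 0.000028 = 132.183361
  W → negative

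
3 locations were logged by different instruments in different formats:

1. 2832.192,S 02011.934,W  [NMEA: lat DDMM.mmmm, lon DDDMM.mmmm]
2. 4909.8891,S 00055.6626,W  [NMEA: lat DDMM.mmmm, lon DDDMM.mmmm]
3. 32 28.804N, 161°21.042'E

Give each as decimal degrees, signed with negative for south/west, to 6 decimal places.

Point 1:
  Latitude: split at 2 digits → 28° and 32.192′; 28 + 32.192/60 = 28.5365333
  S → negative
  λ: degrees = first 3 digits = 20, minutes = 11.934; 20 + 11.934/60 = 20.1989000
  W ⇒ negate
Point 2:
  Latitude: split at 2 digits → 49° and 9.8891′; 49 + 9.8891/60 = 49.1648183
  S ⇒ negate
  λ: split at 3 digits → 000° and 55.6626′; 0 + 55.6626/60 = 0.9277100
  hemisphere W, so the sign is −
Point 3:
  Lat: 32 + 28.804/60 = 32.4800667
  N → positive
  Lon: 161 + 21.042/60 = 161.3507000
  E → positive

1. -28.536533, -20.198900
2. -49.164818, -0.927710
3. 32.480067, 161.350700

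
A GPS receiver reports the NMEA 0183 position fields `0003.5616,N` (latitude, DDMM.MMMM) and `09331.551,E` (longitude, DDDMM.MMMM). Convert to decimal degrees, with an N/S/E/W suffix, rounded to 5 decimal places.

0.05936° N, 93.52585° E

Latitude: split at 2 digits → 00° and 3.5616′; 0 + 3.5616/60 = 0.059360
λ: split at 3 digits → 093° and 31.551′; 93 + 31.551/60 = 93.525850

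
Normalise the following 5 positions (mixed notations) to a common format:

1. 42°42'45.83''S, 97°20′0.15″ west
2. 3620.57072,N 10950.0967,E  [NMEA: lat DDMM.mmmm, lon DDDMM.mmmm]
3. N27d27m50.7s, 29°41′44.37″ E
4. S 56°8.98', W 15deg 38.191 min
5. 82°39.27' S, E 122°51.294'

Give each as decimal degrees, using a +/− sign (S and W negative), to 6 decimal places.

1. -42.712731, -97.333375
2. 36.342845, 109.834945
3. 27.464083, 29.695658
4. -56.149667, -15.636517
5. -82.654500, 122.854900

Point 1:
  Latitude: 42° + 42/60 + 45.83/3600 = 42 + 0.700000 + 0.012731 = 42.7127306
  S → negative
  Lon: 20′ + 0.15″ = 20.00250′; 97 + 20.00250/60 = 97.3333750
  hemisphere W, so the sign is −
Point 2:
  Latitude: degrees = first 2 digits = 36, minutes = 20.57072; 36 + 20.57072/60 = 36.3428453
  N → positive
  Lon: degrees = first 3 digits = 109, minutes = 50.0967; 109 + 50.0967/60 = 109.8349450
  E ⇒ keep positive
Point 3:
  Latitude: 27′ + 50.7″ = 27.84500′; 27 + 27.84500/60 = 27.4640833
  N ⇒ keep positive
  λ: 41′ + 44.37″ = 41.73950′; 29 + 41.73950/60 = 29.6956583
  E ⇒ keep positive
Point 4:
  Lat: 8.98′ = 0.149667°; total 56.1496667
  S ⇒ negate
  Lon: 15 + 38.191/60 = 15.6365167
  W ⇒ negate
Point 5:
  φ: 39.27′ = 0.654500°; total 82.6545000
  hemisphere S, so the sign is −
  λ: 51.294′ = 0.854900°; total 122.8549000
  E ⇒ keep positive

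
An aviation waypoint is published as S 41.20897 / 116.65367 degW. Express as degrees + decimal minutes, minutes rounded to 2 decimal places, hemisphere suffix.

Lat: minutes = (41.208970 − 41) × 60 = 12.5382
λ: fractional part 0.653670 → 39.2202 minutes

41° 12.54′ S, 116° 39.22′ W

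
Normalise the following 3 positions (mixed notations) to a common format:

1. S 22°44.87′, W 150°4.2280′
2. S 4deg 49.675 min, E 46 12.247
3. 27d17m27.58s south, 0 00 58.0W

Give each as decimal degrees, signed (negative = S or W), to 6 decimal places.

Point 1:
  Latitude: 44.87′ = 0.747833°; total 22.7478333
  hemisphere S, so the sign is −
  Longitude: 4.228′ = 0.070467°; total 150.0704667
  W → negative
Point 2:
  φ: 4 + 49.675/60 = 4.8279167
  S → negative
  Lon: 12.247′ = 0.204117°; total 46.2041167
  E → positive
Point 3:
  Lat: 27° + 17/60 + 27.58/3600 = 27 + 0.283333 + 0.007661 = 27.2909944
  S → negative
  Longitude: 0° + 0/60 + 58/3600 = 0 + 0.000000 + 0.016111 = 0.0161111
  hemisphere W, so the sign is −

1. -22.747833, -150.070467
2. -4.827917, 46.204117
3. -27.290994, -0.016111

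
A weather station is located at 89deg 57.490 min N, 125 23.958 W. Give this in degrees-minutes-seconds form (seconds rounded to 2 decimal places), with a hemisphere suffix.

89°57′29.40″ N, 125°23′57.48″ W

Latitude: fractional minutes 0.49000 × 60 = 29.4000″
Lon: 23.95800′ → 23′ and 0.95800 × 60 = 57.4800″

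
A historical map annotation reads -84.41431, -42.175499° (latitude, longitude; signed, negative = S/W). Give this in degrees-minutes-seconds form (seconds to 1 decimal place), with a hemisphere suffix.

Latitude is negative → S; |value| = 84.414310
φ: whole degrees 84; 24.85860′ → 24′ and 51.516″
Longitude is negative → W; |value| = 42.175499
λ: whole degrees 42; 10.52994′ → 10′ and 31.796″

84°24′51.5″ S, 42°10′31.8″ W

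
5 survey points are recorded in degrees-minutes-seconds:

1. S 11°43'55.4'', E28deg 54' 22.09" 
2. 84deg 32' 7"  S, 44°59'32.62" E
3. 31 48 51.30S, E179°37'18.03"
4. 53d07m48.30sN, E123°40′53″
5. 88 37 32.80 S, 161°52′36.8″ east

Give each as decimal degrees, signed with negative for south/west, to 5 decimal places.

1. -11.73206, 28.90614
2. -84.53528, 44.99239
3. -31.81425, 179.62168
4. 53.13008, 123.68139
5. -88.62578, 161.87689

Point 1:
  Latitude: 11 + 43/60 + 55.4/3600 = 11.732056
  hemisphere S, so the sign is −
  λ: 28 + 54/60 + 22.09/3600 = 28.906136
  E → positive
Point 2:
  Lat: 84 + 32/60 + 7/3600 = 84.535278
  S → negative
  Longitude: 44 + 59/60 + 32.62/3600 = 44.992394
  E ⇒ keep positive
Point 3:
  Latitude: 31 + 48/60 + 51.3/3600 = 31.814250
  S ⇒ negate
  λ: 179° + 37/60 + 18.03/3600 = 179 + 0.616667 + 0.005008 = 179.621675
  E ⇒ keep positive
Point 4:
  Latitude: 53° + 7/60 + 48.3/3600 = 53 + 0.116667 + 0.013417 = 53.130083
  N ⇒ keep positive
  Lon: 123 + 40/60 + 53/3600 = 123.681389
  E ⇒ keep positive
Point 5:
  Latitude: 37′ + 32.8″ = 37.54667′; 88 + 37.54667/60 = 88.625778
  S → negative
  Longitude: 52′ + 36.8″ = 52.61333′; 161 + 52.61333/60 = 161.876889
  E ⇒ keep positive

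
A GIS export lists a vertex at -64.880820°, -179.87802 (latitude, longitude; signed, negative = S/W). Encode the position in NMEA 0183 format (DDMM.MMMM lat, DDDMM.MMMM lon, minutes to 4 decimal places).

6452.8492,S / 17952.6812,W

Latitude is negative → S; |value| = 64.880820
φ: 64° + 0.880820 × 60 = 64° 52.849200′
Longitude is negative → W; |value| = 179.878020
Lon: minutes = (179.878020 − 179) × 60 = 52.681200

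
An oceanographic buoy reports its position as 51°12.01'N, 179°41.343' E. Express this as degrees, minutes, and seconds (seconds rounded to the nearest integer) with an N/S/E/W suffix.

Lat: fractional minutes 0.01000 × 60 = 0.60″
Longitude: fractional minutes 0.34300 × 60 = 20.58″

51°12′1″ N, 179°41′21″ E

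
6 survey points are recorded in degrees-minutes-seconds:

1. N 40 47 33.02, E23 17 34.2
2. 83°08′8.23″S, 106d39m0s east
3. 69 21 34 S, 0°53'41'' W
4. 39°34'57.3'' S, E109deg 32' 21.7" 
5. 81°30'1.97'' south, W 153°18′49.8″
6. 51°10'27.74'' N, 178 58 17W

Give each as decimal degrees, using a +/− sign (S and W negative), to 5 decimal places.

1. 40.79251, 23.29283
2. -83.13562, 106.65000
3. -69.35944, -0.89472
4. -39.58258, 109.53936
5. -81.50055, -153.31383
6. 51.17437, -178.97139

Point 1:
  Latitude: 40 + 47/60 + 33.02/3600 = 40.792506
  N → positive
  Longitude: 23 + 17/60 + 34.2/3600 = 23.292833
  E → positive
Point 2:
  φ: 83° + 8/60 + 8.23/3600 = 83 + 0.133333 + 0.002286 = 83.135619
  S ⇒ negate
  Longitude: 106° + 39/60 + 0/3600 = 106 + 0.650000 + 0.000000 = 106.650000
  E ⇒ keep positive
Point 3:
  Lat: 69° + 21/60 + 34/3600 = 69 + 0.350000 + 0.009444 = 69.359444
  S → negative
  λ: 53′ + 41″ = 53.68333′; 0 + 53.68333/60 = 0.894722
  W ⇒ negate
Point 4:
  Latitude: 34′ + 57.3″ = 34.95500′; 39 + 34.95500/60 = 39.582583
  hemisphere S, so the sign is −
  Lon: 109° + 32/60 + 21.7/3600 = 109 + 0.533333 + 0.006028 = 109.539361
  E → positive
Point 5:
  φ: 30′ + 1.97″ = 30.03283′; 81 + 30.03283/60 = 81.500547
  S → negative
  Lon: 18′ + 49.8″ = 18.83000′; 153 + 18.83000/60 = 153.313833
  W → negative
Point 6:
  φ: 10′ + 27.74″ = 10.46233′; 51 + 10.46233/60 = 51.174372
  N ⇒ keep positive
  Lon: 178 + 58/60 + 17/3600 = 178.971389
  W → negative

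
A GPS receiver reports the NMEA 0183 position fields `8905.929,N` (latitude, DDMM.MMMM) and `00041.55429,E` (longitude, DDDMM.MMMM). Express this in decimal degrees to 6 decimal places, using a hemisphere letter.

Latitude: split at 2 digits → 89° and 5.929′; 89 + 5.929/60 = 89.0988167
λ: degrees = first 3 digits = 0, minutes = 41.55429; 0 + 41.55429/60 = 0.6925715

89.098817° N, 0.692572° E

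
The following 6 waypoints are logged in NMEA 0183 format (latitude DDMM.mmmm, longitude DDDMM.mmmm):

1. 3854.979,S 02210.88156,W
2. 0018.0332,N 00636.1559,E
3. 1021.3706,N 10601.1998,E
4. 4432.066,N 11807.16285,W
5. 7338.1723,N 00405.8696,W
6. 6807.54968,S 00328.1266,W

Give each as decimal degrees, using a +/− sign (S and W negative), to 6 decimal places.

1. -38.916317, -22.181359
2. 0.300553, 6.602598
3. 10.356177, 106.019997
4. 44.534433, -118.119381
5. 73.636205, -4.097827
6. -68.125828, -3.468777

Point 1:
  φ: split at 2 digits → 38° and 54.979′; 38 + 54.979/60 = 38.9163167
  S ⇒ negate
  Lon: degrees = first 3 digits = 22, minutes = 10.88156; 22 + 10.88156/60 = 22.1813593
  W ⇒ negate
Point 2:
  Latitude: degrees = first 2 digits = 0, minutes = 18.0332; 0 + 18.0332/60 = 0.3005533
  N → positive
  Longitude: split at 3 digits → 006° and 36.1559′; 6 + 36.1559/60 = 6.6025983
  E → positive
Point 3:
  Lat: degrees = first 2 digits = 10, minutes = 21.3706; 10 + 21.3706/60 = 10.3561767
  N ⇒ keep positive
  λ: degrees = first 3 digits = 106, minutes = 1.1998; 106 + 1.1998/60 = 106.0199967
  E → positive
Point 4:
  φ: degrees = first 2 digits = 44, minutes = 32.066; 44 + 32.066/60 = 44.5344333
  N → positive
  Longitude: degrees = first 3 digits = 118, minutes = 7.16285; 118 + 7.16285/60 = 118.1193808
  hemisphere W, so the sign is −
Point 5:
  φ: split at 2 digits → 73° and 38.1723′; 73 + 38.1723/60 = 73.6362050
  N → positive
  λ: degrees = first 3 digits = 4, minutes = 5.8696; 4 + 5.8696/60 = 4.0978267
  hemisphere W, so the sign is −
Point 6:
  Lat: split at 2 digits → 68° and 7.54968′; 68 + 7.54968/60 = 68.1258280
  hemisphere S, so the sign is −
  λ: split at 3 digits → 003° and 28.1266′; 3 + 28.1266/60 = 3.4687767
  W → negative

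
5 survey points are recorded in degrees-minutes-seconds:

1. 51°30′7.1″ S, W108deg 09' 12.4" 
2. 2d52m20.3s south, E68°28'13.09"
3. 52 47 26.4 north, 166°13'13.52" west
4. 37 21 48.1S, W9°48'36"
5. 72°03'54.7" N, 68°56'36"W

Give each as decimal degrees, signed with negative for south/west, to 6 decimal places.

1. -51.501972, -108.153444
2. -2.872306, 68.470303
3. 52.790667, -166.220422
4. -37.363361, -9.810000
5. 72.065194, -68.943333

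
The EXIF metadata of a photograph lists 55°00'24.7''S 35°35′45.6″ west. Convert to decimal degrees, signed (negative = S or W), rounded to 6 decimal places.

-55.006861, -35.596000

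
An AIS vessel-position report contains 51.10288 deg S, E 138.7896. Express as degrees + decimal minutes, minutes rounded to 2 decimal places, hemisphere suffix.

Latitude: minutes = (51.102880 − 51) × 60 = 6.1728
Longitude: minutes = (138.789600 − 138) × 60 = 47.3760

51° 6.17′ S, 138° 47.38′ E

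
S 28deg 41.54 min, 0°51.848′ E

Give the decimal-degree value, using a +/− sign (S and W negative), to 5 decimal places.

Latitude: 28 + 41.54/60 = 28.692333
S → negative
Longitude: 51.848′ = 0.864133°; total 0.864133
E ⇒ keep positive

-28.69233, 0.86413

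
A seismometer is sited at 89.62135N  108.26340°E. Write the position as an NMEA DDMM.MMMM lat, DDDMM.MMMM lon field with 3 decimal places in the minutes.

8937.281,N / 10815.804,E

φ: fractional part 0.621350 → 37.28100 minutes
λ: 108° + 0.263400 × 60 = 108° 15.80400′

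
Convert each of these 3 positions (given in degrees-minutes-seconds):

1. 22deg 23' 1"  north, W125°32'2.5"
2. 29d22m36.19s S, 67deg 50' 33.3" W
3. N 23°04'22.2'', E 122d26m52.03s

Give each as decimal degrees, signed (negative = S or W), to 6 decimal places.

Point 1:
  φ: 22 + 23/60 + 1/3600 = 22.3836111
  N ⇒ keep positive
  λ: 125 + 32/60 + 2.5/3600 = 125.5340278
  hemisphere W, so the sign is −
Point 2:
  Latitude: 22′ + 36.19″ = 22.60317′; 29 + 22.60317/60 = 29.3767194
  S → negative
  Longitude: 67 + 50/60 + 33.3/3600 = 67.8425833
  W ⇒ negate
Point 3:
  φ: 23° + 4/60 + 22.2/3600 = 23 + 0.066667 + 0.006167 = 23.0728333
  N → positive
  Longitude: 122° + 26/60 + 52.03/3600 = 122 + 0.433333 + 0.014453 = 122.4477861
  E → positive

1. 22.383611, -125.534028
2. -29.376719, -67.842583
3. 23.072833, 122.447786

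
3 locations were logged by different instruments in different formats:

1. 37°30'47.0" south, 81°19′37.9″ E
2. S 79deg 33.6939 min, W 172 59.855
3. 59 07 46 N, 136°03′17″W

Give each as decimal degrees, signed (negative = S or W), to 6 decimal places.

1. -37.513056, 81.327194
2. -79.561565, -172.997583
3. 59.129444, -136.054722

Point 1:
  Lat: 37 + 30/60 + 47/3600 = 37.5130556
  hemisphere S, so the sign is −
  Lon: 81° + 19/60 + 37.9/3600 = 81 + 0.316667 + 0.010528 = 81.3271944
  E → positive
Point 2:
  Latitude: 33.6939′ = 0.561565°; total 79.5615650
  S ⇒ negate
  Longitude: 59.855′ = 0.997583°; total 172.9975833
  W → negative
Point 3:
  Lat: 7′ + 46″ = 7.76667′; 59 + 7.76667/60 = 59.1294444
  N → positive
  λ: 136° + 3/60 + 17/3600 = 136 + 0.050000 + 0.004722 = 136.0547222
  W → negative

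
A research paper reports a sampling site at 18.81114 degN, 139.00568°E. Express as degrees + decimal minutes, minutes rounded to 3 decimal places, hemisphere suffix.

Latitude: minutes = (18.811140 − 18) × 60 = 48.66840
Longitude: fractional part 0.005680 → 0.34080 minutes

18° 48.668′ N, 139° 0.341′ E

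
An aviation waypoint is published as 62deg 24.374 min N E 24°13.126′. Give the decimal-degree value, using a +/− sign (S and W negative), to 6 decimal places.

φ: 62 + 24.374/60 = 62.4062333
N → positive
Lon: 13.126′ = 0.218767°; total 24.2187667
E → positive

62.406233, 24.218767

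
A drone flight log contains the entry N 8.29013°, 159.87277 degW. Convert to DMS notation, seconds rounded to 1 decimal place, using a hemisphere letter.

Lat: 0.290130 × 60 = 17.40780′ → 17′, remainder × 60 = 24.468″
Longitude: 0.872770 × 60 = 52.36620′ → 52′, remainder × 60 = 21.972″

8°17′24.5″ N, 159°52′22.0″ W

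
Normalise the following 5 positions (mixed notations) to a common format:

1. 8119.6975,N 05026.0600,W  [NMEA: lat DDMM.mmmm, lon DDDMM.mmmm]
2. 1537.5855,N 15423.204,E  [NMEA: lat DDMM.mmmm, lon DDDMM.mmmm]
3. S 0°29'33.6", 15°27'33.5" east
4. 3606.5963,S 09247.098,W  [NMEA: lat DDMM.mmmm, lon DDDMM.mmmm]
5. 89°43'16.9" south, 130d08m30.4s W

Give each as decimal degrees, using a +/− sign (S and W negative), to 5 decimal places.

1. 81.32829, -50.43433
2. 15.62643, 154.38673
3. -0.49267, 15.45931
4. -36.10994, -92.78497
5. -89.72136, -130.14178

Point 1:
  φ: split at 2 digits → 81° and 19.6975′; 81 + 19.6975/60 = 81.328292
  N → positive
  Longitude: degrees = first 3 digits = 50, minutes = 26.06; 50 + 26.06/60 = 50.434333
  W ⇒ negate
Point 2:
  φ: split at 2 digits → 15° and 37.5855′; 15 + 37.5855/60 = 15.626425
  N ⇒ keep positive
  Lon: split at 3 digits → 154° and 23.204′; 154 + 23.204/60 = 154.386733
  E ⇒ keep positive
Point 3:
  φ: 29′ + 33.6″ = 29.56000′; 0 + 29.56000/60 = 0.492667
  S → negative
  Lon: 27′ + 33.5″ = 27.55833′; 15 + 27.55833/60 = 15.459306
  E → positive
Point 4:
  φ: split at 2 digits → 36° and 6.5963′; 36 + 6.5963/60 = 36.109938
  S ⇒ negate
  λ: split at 3 digits → 092° and 47.098′; 92 + 47.098/60 = 92.784967
  W → negative
Point 5:
  Lat: 89 + 43/60 + 16.9/3600 = 89.721361
  hemisphere S, so the sign is −
  Longitude: 130° + 8/60 + 30.4/3600 = 130 + 0.133333 + 0.008444 = 130.141778
  hemisphere W, so the sign is −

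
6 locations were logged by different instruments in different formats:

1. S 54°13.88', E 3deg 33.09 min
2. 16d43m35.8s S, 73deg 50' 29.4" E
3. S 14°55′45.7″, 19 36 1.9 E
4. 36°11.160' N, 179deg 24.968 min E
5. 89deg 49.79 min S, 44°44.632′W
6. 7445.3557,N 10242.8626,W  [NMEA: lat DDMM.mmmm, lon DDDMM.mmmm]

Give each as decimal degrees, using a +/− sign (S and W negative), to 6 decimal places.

Point 1:
  φ: 54 + 13.88/60 = 54.2313333
  hemisphere S, so the sign is −
  λ: 33.09′ = 0.551500°; total 3.5515000
  E ⇒ keep positive
Point 2:
  Latitude: 16° + 43/60 + 35.8/3600 = 16 + 0.716667 + 0.009944 = 16.7266111
  hemisphere S, so the sign is −
  Lon: 50′ + 29.4″ = 50.49000′; 73 + 50.49000/60 = 73.8415000
  E → positive
Point 3:
  φ: 14 + 55/60 + 45.7/3600 = 14.9293611
  S → negative
  Lon: 19 + 36/60 + 1.9/3600 = 19.6005278
  E → positive
Point 4:
  Lat: 11.16′ = 0.186000°; total 36.1860000
  N ⇒ keep positive
  λ: 179 + 24.968/60 = 179.4161333
  E → positive
Point 5:
  φ: 49.79′ = 0.829833°; total 89.8298333
  hemisphere S, so the sign is −
  λ: 44 + 44.632/60 = 44.7438667
  hemisphere W, so the sign is −
Point 6:
  Latitude: split at 2 digits → 74° and 45.3557′; 74 + 45.3557/60 = 74.7559283
  N → positive
  Lon: degrees = first 3 digits = 102, minutes = 42.8626; 102 + 42.8626/60 = 102.7143767
  hemisphere W, so the sign is −

1. -54.231333, 3.551500
2. -16.726611, 73.841500
3. -14.929361, 19.600528
4. 36.186000, 179.416133
5. -89.829833, -44.743867
6. 74.755928, -102.714377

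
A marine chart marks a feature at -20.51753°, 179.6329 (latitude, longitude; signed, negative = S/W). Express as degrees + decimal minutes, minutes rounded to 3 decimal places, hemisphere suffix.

20° 31.052′ S, 179° 37.974′ E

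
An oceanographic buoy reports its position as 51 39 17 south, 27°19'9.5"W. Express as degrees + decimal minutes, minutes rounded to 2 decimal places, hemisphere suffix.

Lat: 39 + 17/60 = 39.2833′
λ: 19 + 9.5/60 = 19.1583′

51° 39.28′ S, 27° 19.16′ W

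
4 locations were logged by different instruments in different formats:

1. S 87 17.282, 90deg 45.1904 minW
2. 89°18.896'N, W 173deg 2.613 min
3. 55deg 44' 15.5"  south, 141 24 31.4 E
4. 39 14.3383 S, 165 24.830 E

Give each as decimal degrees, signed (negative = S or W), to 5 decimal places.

Point 1:
  Lat: 17.282′ = 0.288033°; total 87.288033
  S → negative
  λ: 90 + 45.1904/60 = 90.753173
  W → negative
Point 2:
  Latitude: 89 + 18.896/60 = 89.314933
  N → positive
  Longitude: 173 + 2.613/60 = 173.043550
  W → negative
Point 3:
  Latitude: 55 + 44/60 + 15.5/3600 = 55.737639
  S → negative
  Longitude: 24′ + 31.4″ = 24.52333′; 141 + 24.52333/60 = 141.408722
  E → positive
Point 4:
  φ: 39 + 14.3383/60 = 39.238972
  S ⇒ negate
  Longitude: 24.83′ = 0.413833°; total 165.413833
  E ⇒ keep positive

1. -87.28803, -90.75317
2. 89.31493, -173.04355
3. -55.73764, 141.40872
4. -39.23897, 165.41383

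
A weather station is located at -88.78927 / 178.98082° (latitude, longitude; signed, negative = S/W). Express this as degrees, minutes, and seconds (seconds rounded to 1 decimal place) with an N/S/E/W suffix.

88°47′21.4″ S, 178°58′51.0″ E

Latitude is negative → S; |value| = 88.789270
φ: whole degrees 88; 47.35620′ → 47′ and 21.372″
λ: 0.980820 × 60 = 58.84920′ → 58′, remainder × 60 = 50.952″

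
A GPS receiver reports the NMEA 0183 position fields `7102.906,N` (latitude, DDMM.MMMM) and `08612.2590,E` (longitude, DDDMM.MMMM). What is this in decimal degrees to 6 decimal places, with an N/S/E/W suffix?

71.048433° N, 86.204317° E

φ: split at 2 digits → 71° and 2.906′; 71 + 2.906/60 = 71.0484333
Lon: split at 3 digits → 086° and 12.259′; 86 + 12.259/60 = 86.2043167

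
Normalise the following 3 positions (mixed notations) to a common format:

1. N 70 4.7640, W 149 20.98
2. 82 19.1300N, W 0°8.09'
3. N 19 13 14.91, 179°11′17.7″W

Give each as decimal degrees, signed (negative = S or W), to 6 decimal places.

Point 1:
  φ: 4.764′ = 0.079400°; total 70.0794000
  N → positive
  Longitude: 20.98′ = 0.349667°; total 149.3496667
  W ⇒ negate
Point 2:
  Latitude: 19.13′ = 0.318833°; total 82.3188333
  N ⇒ keep positive
  Longitude: 8.09′ = 0.134833°; total 0.1348333
  hemisphere W, so the sign is −
Point 3:
  Latitude: 19° + 13/60 + 14.91/3600 = 19 + 0.216667 + 0.004142 = 19.2208083
  N ⇒ keep positive
  Lon: 11′ + 17.7″ = 11.29500′; 179 + 11.29500/60 = 179.1882500
  W ⇒ negate

1. 70.079400, -149.349667
2. 82.318833, -0.134833
3. 19.220808, -179.188250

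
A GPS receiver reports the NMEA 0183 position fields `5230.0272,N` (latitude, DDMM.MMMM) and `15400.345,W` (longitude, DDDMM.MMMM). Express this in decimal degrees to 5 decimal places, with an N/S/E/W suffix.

52.50045° N, 154.00575° W

φ: degrees = first 2 digits = 52, minutes = 30.0272; 52 + 30.0272/60 = 52.500453
Lon: degrees = first 3 digits = 154, minutes = 0.345; 154 + 0.345/60 = 154.005750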